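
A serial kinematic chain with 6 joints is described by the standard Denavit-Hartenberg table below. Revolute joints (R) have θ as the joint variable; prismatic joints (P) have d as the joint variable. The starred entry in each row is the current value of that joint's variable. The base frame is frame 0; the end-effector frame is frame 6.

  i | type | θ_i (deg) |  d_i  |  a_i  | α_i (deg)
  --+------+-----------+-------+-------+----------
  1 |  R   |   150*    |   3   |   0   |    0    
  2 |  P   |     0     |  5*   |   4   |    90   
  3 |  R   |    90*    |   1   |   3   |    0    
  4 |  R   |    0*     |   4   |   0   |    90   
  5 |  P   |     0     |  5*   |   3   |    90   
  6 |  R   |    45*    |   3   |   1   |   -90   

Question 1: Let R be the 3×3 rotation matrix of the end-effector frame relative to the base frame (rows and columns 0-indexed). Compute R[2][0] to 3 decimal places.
End-effector x-axis (col 0 of R) = (-0.6124,0.3536,0.7071)
R[2][0] = 0.7071

0.707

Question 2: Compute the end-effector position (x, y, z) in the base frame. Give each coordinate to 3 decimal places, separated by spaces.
-7.407 6.586 14.707

after link 1: o_1 = (0.0000, 0.0000, 3.0000)
after link 2: o_2 = (-3.4641, 2.0000, 8.0000)
after link 3: o_3 = (-2.9641, 2.8660, 11.0000)
after link 4: o_4 = (-0.9641, 6.3301, 11.0000)
after link 5: o_5 = (-5.2942, 8.8301, 14.0000)
after link 6: o_6 = (-7.4066, 6.5856, 14.7071)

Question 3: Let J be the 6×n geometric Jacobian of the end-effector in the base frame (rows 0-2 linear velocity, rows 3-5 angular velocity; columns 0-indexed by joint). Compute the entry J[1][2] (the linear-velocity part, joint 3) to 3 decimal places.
-3.354

axis z_2 = (0.5000,0.8660,0.0000); lever o_n−o_2 = (-3.9425,4.5856,6.7071)
cross product → J_v[:, 2] = (5.8085,-3.3536,5.7071)
J_ω[:, 2] = z_2
entry J[1][2] = -3.3536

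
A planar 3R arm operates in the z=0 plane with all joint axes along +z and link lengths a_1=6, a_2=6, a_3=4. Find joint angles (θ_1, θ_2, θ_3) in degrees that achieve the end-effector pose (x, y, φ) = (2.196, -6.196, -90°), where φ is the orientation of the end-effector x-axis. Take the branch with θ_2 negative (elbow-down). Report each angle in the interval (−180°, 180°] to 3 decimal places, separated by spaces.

30.001 -150.002 30.001

wrist centre = target − a_3·(cos φ, sin φ) = (2.1960, -2.1960)
cos θ_2 = (9.6448−6²−6²)/(2·6·6) = -0.8660; θ_2 = -150.0021° (elbow-down)
β = atan2(-2.1960,2.1960) = -45.0000°; ψ = atan2(-2.9998,0.8037) = -75.0011°
θ_1 = β − ψ = 30.0011°
θ_3 = φ − θ_1 − θ_2 = 30.0011° (wrapped to (-180°,180°])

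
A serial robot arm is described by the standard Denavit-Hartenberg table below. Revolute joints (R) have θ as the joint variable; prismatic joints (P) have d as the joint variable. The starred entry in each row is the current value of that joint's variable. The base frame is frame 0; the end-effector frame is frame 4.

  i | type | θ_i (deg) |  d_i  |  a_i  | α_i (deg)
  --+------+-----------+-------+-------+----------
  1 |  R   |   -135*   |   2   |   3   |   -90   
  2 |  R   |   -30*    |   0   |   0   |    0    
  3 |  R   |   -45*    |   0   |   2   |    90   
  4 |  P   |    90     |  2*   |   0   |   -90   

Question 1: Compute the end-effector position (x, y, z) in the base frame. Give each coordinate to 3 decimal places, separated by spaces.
-1.121 -1.121 4.449

after link 1: o_1 = (-2.1213, -2.1213, 2.0000)
after link 2: o_2 = (-2.1213, -2.1213, 2.0000)
after link 3: o_3 = (-2.4873, -2.4873, 3.9319)
after link 4: o_4 = (-1.1213, -1.1213, 4.4495)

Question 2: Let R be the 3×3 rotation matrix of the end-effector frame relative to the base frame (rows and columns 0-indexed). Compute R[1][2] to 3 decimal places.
0.183

End-effector z-axis (col 2 of R) = (0.1830,0.1830,-0.9659)
R[1][2] = 0.1830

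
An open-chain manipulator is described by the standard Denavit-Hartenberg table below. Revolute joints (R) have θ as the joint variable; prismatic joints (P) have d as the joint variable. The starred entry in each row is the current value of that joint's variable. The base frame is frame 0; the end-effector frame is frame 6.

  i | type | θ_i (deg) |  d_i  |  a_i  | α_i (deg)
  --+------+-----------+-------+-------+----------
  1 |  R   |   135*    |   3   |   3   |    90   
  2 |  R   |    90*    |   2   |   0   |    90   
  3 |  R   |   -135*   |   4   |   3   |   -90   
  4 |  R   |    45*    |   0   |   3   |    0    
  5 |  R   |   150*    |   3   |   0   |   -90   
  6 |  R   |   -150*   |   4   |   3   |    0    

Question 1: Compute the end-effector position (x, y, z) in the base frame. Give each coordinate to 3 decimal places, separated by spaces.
after link 1: o_1 = (-2.1213, 2.1213, 3.0000)
after link 2: o_2 = (-0.7071, 3.5355, 3.0000)
after link 3: o_3 = (-5.0355, 4.8640, 0.8787)
after link 4: o_4 = (-4.5962, 2.3033, -0.6213)
after link 5: o_5 = (-6.0962, 0.8033, 1.5000)
after link 6: o_6 = (-10.8752, 0.5375, 0.0541)

-10.875 0.537 0.054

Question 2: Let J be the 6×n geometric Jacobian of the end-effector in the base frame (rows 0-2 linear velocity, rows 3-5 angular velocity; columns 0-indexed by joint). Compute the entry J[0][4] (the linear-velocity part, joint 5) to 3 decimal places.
0.911

axis z_4 = (-0.5000,-0.5000,0.7071); lever o_n−o_4 = (-6.2790,-1.7658,0.6754)
cross product → J_v[:, 4] = (0.9109,-4.1022,-2.2566)
J_ω[:, 4] = z_4
entry J[0][4] = 0.9109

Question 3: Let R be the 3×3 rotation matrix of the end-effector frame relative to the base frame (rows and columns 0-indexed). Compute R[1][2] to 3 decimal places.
End-effector z-axis (col 2 of R) = (-0.8124,0.5536,-0.1830)
R[1][2] = 0.5536

0.554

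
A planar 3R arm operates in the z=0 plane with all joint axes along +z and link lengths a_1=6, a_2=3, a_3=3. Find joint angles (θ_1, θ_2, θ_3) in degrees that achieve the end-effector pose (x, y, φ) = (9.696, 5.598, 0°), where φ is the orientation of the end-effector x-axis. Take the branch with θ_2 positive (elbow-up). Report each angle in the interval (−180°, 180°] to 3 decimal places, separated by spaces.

wrist centre = target − a_3·(cos φ, sin φ) = (6.6960, 5.5980)
cos θ_2 = (76.1740−6²−3²)/(2·6·3) = 0.8659; θ_2 = 30.0092° (elbow-up)
β = atan2(5.5980,6.6960) = 39.8963°; ψ = atan2(1.5004,8.5978) = 9.8991°
θ_1 = β − ψ = 29.9973°
θ_3 = φ − θ_1 − θ_2 = -60.0065° (wrapped to (-180°,180°])

29.997 30.009 -60.006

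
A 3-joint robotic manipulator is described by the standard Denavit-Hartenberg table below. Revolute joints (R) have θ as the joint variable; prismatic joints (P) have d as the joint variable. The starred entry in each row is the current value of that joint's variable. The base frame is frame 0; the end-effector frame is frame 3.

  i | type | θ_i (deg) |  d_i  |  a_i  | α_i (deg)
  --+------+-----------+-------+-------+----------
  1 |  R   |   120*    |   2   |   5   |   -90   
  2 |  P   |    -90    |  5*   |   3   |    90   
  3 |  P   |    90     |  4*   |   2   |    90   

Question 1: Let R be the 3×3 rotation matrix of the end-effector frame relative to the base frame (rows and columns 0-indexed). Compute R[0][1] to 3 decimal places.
0.500

End-effector y-axis (col 1 of R) = (0.5000,-0.8660,0.0000)
R[0][1] = 0.5000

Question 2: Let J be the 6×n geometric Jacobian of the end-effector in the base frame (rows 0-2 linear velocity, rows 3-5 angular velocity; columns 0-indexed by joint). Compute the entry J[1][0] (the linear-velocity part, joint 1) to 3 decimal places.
-6.562

axis z_0 = ẑ; lever o_n−o_0 = (-6.5622,-2.6340,5.0000)
cross product → J_v[:, 0] = (2.6340,-6.5622,0.0000)
J_ω[:, 0] = z_0
entry J[1][0] = -6.5622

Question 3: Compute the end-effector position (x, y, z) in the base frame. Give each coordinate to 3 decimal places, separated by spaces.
after link 1: o_1 = (-2.5000, 4.3301, 2.0000)
after link 2: o_2 = (-6.8301, 1.8301, 5.0000)
after link 3: o_3 = (-6.5622, -2.6340, 5.0000)

-6.562 -2.634 5.000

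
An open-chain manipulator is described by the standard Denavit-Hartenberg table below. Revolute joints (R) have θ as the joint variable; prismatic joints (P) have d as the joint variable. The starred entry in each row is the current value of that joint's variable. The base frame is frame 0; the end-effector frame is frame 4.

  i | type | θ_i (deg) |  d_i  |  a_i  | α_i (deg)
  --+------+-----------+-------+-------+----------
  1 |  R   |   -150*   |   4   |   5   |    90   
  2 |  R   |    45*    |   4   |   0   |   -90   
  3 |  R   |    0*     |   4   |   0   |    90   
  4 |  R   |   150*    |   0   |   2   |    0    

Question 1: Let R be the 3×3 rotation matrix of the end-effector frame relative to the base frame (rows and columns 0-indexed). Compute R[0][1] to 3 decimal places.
-0.224

End-effector y-axis (col 1 of R) = (-0.2241,-0.1294,-0.9659)
R[0][1] = -0.2241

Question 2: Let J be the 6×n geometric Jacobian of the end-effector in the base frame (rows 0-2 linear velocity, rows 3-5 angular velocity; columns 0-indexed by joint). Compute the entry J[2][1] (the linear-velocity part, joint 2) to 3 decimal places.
-4.760

axis z_1 = (-0.5000,0.8660,0.0000); lever o_n−o_1 = (2.1225,5.8442,2.3108)
cross product → J_v[:, 1] = (2.0012,1.1554,-4.7603)
J_ω[:, 1] = z_1
entry J[2][1] = -4.7603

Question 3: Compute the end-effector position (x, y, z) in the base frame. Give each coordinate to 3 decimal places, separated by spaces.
-2.208 3.344 6.311

after link 1: o_1 = (-4.3301, -2.5000, 4.0000)
after link 2: o_2 = (-6.3301, 0.9641, 4.0000)
after link 3: o_3 = (-3.8806, 2.3783, 6.8284)
after link 4: o_4 = (-2.2076, 3.3442, 6.3108)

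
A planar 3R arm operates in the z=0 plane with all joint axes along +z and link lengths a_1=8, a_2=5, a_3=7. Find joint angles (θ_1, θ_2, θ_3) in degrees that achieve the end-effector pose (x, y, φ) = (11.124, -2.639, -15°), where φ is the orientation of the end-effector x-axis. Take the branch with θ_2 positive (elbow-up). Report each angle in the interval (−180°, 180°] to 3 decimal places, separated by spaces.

-45.000 150.003 -120.003

wrist centre = target − a_3·(cos φ, sin φ) = (4.3625, -0.8273)
cos θ_2 = (19.7159−8²−5²)/(2·8·5) = -0.8661; θ_2 = 150.0029° (elbow-up)
β = atan2(-0.8273,4.3625) = -10.7375°; ψ = atan2(2.4998,3.6697) = 34.2622°
θ_1 = β − ψ = -44.9997°
θ_3 = φ − θ_1 − θ_2 = -120.0032° (wrapped to (-180°,180°])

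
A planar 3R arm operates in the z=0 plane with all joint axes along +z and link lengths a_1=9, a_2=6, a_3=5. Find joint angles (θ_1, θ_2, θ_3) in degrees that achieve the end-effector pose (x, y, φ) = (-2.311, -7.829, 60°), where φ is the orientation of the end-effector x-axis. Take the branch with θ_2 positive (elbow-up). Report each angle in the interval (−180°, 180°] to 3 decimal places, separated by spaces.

wrist centre = target − a_3·(cos φ, sin φ) = (-4.8110, -12.1591)
cos θ_2 = (170.9901−9²−6²)/(2·9·6) = 0.4999; θ_2 = 60.0061° (elbow-up)
β = atan2(-12.1591,-4.8110) = -111.5872°; ψ = atan2(5.1965,11.9994) = 23.4155°
θ_1 = β − ψ = -135.0027°
θ_3 = φ − θ_1 − θ_2 = 134.9966° (wrapped to (-180°,180°])

-135.003 60.006 134.997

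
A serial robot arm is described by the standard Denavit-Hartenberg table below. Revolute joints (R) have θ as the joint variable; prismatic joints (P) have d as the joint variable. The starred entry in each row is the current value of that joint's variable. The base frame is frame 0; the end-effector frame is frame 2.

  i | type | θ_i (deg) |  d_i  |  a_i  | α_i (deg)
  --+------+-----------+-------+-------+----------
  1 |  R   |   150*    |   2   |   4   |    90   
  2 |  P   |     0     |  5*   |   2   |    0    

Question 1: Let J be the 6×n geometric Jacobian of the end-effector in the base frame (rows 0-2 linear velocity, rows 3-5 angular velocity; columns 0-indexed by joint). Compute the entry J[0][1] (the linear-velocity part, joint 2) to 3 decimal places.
0.500

prismatic axis z_1 = (0.5000,0.8660,0.0000)
J_v[:, 1] = z_1; J_ω[:, 1] = (0,0,0)
entry J[0][1] = 0.5000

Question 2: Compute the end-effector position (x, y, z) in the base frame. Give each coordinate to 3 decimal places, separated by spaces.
-2.696 7.330 2.000

after link 1: o_1 = (-3.4641, 2.0000, 2.0000)
after link 2: o_2 = (-2.6962, 7.3301, 2.0000)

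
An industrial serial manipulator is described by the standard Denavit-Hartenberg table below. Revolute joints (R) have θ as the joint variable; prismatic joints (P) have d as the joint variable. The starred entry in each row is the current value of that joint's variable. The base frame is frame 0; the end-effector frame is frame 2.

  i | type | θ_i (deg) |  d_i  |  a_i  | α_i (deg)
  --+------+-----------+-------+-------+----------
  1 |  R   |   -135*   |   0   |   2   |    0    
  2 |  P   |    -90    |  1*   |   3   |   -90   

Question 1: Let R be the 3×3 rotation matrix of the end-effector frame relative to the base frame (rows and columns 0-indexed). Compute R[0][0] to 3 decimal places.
-0.707

End-effector x-axis (col 0 of R) = (-0.7071,0.7071,0.0000)
R[0][0] = -0.7071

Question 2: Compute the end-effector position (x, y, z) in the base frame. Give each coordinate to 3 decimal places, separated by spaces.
-3.536 0.707 1.000

after link 1: o_1 = (-1.4142, -1.4142, 0.0000)
after link 2: o_2 = (-3.5355, 0.7071, 1.0000)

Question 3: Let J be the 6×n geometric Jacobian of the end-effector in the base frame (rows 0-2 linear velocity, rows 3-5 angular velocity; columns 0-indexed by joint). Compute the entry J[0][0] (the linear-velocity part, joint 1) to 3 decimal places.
-0.707

axis z_0 = ẑ; lever o_n−o_0 = (-3.5355,0.7071,1.0000)
cross product → J_v[:, 0] = (-0.7071,-3.5355,0.0000)
J_ω[:, 0] = z_0
entry J[0][0] = -0.7071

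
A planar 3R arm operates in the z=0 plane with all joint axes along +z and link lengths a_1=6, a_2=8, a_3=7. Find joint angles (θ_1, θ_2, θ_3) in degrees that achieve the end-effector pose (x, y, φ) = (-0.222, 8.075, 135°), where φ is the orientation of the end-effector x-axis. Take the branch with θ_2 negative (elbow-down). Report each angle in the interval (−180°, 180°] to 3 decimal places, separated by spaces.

wrist centre = target − a_3·(cos φ, sin φ) = (4.7277, 3.1253)
cos θ_2 = (32.1188−6²−8²)/(2·6·8) = -0.7071; θ_2 = -134.9991° (elbow-down)
β = atan2(3.1253,4.7277) = 33.4665°; ψ = atan2(-5.6569,0.3432) = -86.5279°
θ_1 = β − ψ = 119.9943°
θ_3 = φ − θ_1 − θ_2 = 150.0048° (wrapped to (-180°,180°])

119.994 -134.999 150.005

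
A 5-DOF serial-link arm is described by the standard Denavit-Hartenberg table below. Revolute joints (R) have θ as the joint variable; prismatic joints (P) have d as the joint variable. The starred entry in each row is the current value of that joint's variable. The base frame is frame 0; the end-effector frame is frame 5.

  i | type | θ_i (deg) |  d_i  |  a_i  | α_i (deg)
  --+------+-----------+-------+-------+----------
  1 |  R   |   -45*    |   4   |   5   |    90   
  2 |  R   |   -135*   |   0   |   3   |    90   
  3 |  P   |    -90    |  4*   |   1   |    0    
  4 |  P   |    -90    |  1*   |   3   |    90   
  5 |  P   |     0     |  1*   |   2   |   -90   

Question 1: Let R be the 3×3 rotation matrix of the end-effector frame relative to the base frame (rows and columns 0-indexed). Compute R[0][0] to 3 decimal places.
0.500

End-effector x-axis (col 0 of R) = (0.5000,-0.5000,0.7071)
R[0][0] = 0.5000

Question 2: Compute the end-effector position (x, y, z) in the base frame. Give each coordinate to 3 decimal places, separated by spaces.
2.036 -2.036 8.950

after link 1: o_1 = (3.5355, -3.5355, 4.0000)
after link 2: o_2 = (2.0355, -2.0355, 1.8787)
after link 3: o_3 = (0.7426, 0.6716, 4.7071)
after link 4: o_4 = (1.7426, -0.3284, 7.5355)
after link 5: o_5 = (2.0355, -2.0355, 8.9497)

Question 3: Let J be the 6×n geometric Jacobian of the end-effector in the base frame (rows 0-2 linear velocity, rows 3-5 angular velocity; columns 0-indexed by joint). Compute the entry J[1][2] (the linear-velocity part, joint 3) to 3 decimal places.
0.500

prismatic axis z_2 = (-0.5000,0.5000,0.7071)
J_v[:, 2] = z_2; J_ω[:, 2] = (0,0,0)
entry J[1][2] = 0.5000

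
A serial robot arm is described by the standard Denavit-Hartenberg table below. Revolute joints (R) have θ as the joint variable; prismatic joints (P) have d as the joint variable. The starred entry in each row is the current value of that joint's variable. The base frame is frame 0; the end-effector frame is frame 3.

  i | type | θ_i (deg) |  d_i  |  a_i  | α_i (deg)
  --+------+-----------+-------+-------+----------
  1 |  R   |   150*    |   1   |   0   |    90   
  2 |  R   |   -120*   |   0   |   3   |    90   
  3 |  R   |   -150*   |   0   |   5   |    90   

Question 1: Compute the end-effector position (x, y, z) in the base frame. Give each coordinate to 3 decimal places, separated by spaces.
after link 1: o_1 = (0.0000, 0.0000, 1.0000)
after link 2: o_2 = (1.2990, -0.7500, -1.5981)
after link 3: o_3 = (-1.8260, -1.8325, 2.1519)

-1.826 -1.833 2.152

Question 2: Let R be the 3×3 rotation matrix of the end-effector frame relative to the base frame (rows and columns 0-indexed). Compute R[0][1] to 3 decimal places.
End-effector y-axis (col 1 of R) = (0.7500,-0.4330,0.5000)
R[0][1] = 0.7500

0.750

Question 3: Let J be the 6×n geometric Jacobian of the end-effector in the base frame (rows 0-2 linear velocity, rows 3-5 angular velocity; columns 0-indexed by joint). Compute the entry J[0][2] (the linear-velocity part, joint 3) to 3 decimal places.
-1.083

axis z_2 = (0.7500,-0.4330,0.5000); lever o_n−o_2 = (-3.1250,-1.0825,3.7500)
cross product → J_v[:, 2] = (-1.0825,-4.3750,-2.1651)
J_ω[:, 2] = z_2
entry J[0][2] = -1.0825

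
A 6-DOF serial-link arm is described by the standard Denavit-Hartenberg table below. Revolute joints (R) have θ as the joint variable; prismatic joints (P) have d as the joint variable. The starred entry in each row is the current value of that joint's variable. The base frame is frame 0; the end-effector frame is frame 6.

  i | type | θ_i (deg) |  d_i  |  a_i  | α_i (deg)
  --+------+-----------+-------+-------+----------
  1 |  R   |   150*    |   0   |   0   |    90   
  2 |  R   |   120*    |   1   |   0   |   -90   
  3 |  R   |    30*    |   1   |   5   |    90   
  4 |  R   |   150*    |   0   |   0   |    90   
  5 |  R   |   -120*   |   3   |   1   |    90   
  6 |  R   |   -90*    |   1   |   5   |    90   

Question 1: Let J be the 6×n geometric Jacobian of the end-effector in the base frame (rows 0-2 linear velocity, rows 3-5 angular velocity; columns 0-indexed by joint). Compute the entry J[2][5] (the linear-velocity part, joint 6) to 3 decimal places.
axis z_5 = (0.0937,0.0129,0.9955); lever o_n−o_5 = (-3.4663,3.5117,1.2856)
cross product → J_v[:, 5] = (-3.4794,-3.5713,0.3738)
J_ω[:, 5] = z_5
entry J[2][5] = 0.3738

0.374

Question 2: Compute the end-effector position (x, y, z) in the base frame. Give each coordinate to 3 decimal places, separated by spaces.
after link 1: o_1 = (0.0000, 0.0000, 0.0000)
after link 2: o_2 = (0.5000, 0.8660, 0.0000)
after link 3: o_3 = (1.8750, -2.8146, 3.2500)
after link 4: o_4 = (1.8750, -2.8146, 3.2500)
after link 5: o_5 = (3.3152, -5.6281, 3.1507)
after link 6: o_6 = (-0.1512, -2.1165, 4.4363)

-0.151 -2.116 4.436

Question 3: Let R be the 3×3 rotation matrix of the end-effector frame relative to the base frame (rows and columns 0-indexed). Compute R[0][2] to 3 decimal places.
End-effector z-axis (col 2 of R) = (0.6959,0.7143,-0.0748)
R[0][2] = 0.6959

0.696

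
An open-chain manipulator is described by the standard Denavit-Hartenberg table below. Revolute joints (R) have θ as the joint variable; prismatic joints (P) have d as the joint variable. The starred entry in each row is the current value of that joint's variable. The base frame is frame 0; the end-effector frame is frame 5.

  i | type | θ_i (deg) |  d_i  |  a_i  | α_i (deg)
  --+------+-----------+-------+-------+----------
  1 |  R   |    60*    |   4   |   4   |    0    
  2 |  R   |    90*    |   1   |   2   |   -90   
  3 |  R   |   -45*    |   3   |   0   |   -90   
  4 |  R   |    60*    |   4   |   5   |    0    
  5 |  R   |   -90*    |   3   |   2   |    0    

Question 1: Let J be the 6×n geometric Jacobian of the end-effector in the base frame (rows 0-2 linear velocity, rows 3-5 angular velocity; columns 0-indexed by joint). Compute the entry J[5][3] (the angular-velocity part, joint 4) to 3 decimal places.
axis z_3 = (-0.6124,0.3536,-0.7071); lever o_n−o_3 = (-5.2131,6.8551,-1.9572)
cross product → J_v[:, 3] = (4.1553,2.4877,-2.3548)
J_ω[:, 3] = z_3
entry J[5][3] = -0.7071

-0.707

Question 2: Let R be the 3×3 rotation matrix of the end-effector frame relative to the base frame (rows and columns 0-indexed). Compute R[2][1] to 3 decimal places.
0.354

End-effector y-axis (col 1 of R) = (0.1268,0.9268,0.3536)
R[2][1] = 0.3536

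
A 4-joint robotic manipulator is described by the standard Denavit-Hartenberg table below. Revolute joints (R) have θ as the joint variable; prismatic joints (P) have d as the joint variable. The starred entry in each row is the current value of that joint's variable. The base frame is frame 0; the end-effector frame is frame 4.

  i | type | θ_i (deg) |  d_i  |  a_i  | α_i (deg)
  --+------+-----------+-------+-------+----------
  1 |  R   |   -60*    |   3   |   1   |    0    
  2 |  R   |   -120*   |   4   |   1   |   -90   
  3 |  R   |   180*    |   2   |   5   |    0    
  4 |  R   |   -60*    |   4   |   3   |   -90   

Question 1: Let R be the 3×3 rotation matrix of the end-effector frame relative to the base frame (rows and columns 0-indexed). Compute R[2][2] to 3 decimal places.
0.500

End-effector z-axis (col 2 of R) = (0.8660,0.0000,0.5000)
R[2][2] = 0.5000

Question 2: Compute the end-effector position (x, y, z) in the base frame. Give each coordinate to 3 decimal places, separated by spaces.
after link 1: o_1 = (0.5000, -0.8660, 3.0000)
after link 2: o_2 = (-0.5000, -0.8660, 7.0000)
after link 3: o_3 = (4.5000, -2.8660, 7.0000)
after link 4: o_4 = (6.0000, -6.8660, 4.4019)

6.000 -6.866 4.402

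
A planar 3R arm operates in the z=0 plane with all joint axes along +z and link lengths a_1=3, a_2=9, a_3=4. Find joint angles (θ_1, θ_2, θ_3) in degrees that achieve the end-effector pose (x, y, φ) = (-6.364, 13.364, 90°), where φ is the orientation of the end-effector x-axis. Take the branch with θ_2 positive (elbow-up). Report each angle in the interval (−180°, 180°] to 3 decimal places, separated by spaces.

90.001 44.998 -45.000

wrist centre = target − a_3·(cos φ, sin φ) = (-6.3640, 9.3640)
cos θ_2 = (128.1850−3²−9²)/(2·3·9) = 0.7071; θ_2 = 44.9982° (elbow-up)
β = atan2(9.3640,-6.3640) = 124.2010°; ψ = atan2(6.3638,9.3642) = 34.1995°
θ_1 = β − ψ = 90.0015°
θ_3 = φ − θ_1 − θ_2 = -44.9996° (wrapped to (-180°,180°])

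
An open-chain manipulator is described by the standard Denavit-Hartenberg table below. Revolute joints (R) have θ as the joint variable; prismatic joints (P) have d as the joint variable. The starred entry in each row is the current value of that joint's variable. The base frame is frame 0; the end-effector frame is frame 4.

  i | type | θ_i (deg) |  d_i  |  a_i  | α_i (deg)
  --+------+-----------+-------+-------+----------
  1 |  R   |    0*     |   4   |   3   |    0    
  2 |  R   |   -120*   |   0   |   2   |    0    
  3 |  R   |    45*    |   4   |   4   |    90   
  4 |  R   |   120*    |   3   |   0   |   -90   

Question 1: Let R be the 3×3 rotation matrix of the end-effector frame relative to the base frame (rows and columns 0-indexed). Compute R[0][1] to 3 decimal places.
0.966

End-effector y-axis (col 1 of R) = (0.9659,0.2588,-0.0000)
R[0][1] = 0.9659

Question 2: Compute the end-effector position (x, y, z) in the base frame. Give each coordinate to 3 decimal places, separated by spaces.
after link 1: o_1 = (3.0000, 0.0000, 4.0000)
after link 2: o_2 = (2.0000, -1.7321, 4.0000)
after link 3: o_3 = (3.0353, -5.5958, 8.0000)
after link 4: o_4 = (0.1375, -6.3722, 8.0000)

0.137 -6.372 8.000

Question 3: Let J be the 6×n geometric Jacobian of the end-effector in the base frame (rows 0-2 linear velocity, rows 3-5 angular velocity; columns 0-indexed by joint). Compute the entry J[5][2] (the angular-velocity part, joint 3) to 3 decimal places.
axis z_2 = (0.0000,0.0000,1.0000); lever o_n−o_2 = (-1.8625,-4.6402,4.0000)
cross product → J_v[:, 2] = (4.6402,-1.8625,0.0000)
J_ω[:, 2] = z_2
entry J[5][2] = 1.0000

1.000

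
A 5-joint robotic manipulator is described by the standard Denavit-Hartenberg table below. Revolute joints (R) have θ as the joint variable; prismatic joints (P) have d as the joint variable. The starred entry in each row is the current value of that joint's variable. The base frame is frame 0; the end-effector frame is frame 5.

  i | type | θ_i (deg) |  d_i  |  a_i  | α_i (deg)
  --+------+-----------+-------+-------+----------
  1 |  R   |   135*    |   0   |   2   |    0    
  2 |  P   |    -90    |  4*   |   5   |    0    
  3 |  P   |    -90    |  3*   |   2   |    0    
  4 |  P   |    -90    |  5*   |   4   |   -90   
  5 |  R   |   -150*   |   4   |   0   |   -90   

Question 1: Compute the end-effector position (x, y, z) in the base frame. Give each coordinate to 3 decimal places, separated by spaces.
3.536 -2.121 12.000

after link 1: o_1 = (-1.4142, 1.4142, 0.0000)
after link 2: o_2 = (2.1213, 4.9497, 4.0000)
after link 3: o_3 = (3.5355, 3.5355, 7.0000)
after link 4: o_4 = (0.7071, 0.7071, 12.0000)
after link 5: o_5 = (3.5355, -2.1213, 12.0000)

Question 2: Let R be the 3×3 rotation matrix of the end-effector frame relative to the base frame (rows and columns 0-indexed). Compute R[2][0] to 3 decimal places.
End-effector x-axis (col 0 of R) = (0.6124,0.6124,0.5000)
R[2][0] = 0.5000

0.500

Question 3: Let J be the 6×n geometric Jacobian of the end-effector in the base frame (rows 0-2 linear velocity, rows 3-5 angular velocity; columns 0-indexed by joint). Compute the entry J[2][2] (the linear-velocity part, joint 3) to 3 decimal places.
1.000

prismatic axis z_2 = (0.0000,0.0000,1.0000)
J_v[:, 2] = z_2; J_ω[:, 2] = (0,0,0)
entry J[2][2] = 1.0000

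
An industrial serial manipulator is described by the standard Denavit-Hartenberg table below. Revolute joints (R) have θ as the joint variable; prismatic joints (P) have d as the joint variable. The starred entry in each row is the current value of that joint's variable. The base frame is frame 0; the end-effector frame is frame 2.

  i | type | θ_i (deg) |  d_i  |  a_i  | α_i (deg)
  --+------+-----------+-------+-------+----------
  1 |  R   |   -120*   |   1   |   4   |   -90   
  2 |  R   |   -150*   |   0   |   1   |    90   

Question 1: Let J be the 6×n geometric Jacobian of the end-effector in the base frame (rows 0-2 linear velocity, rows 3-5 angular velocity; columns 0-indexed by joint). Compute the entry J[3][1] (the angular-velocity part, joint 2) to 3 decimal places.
axis z_1 = (0.8660,-0.5000,0.0000); lever o_n−o_1 = (0.4330,0.7500,0.5000)
cross product → J_v[:, 1] = (-0.2500,-0.4330,0.8660)
J_ω[:, 1] = z_1
entry J[3][1] = 0.8660

0.866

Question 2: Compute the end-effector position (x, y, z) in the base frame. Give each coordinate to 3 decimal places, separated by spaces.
-1.567 -2.714 1.500

after link 1: o_1 = (-2.0000, -3.4641, 1.0000)
after link 2: o_2 = (-1.5670, -2.7141, 1.5000)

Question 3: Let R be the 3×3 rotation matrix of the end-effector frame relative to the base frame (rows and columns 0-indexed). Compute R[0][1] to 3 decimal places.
End-effector y-axis (col 1 of R) = (0.8660,-0.5000,0.0000)
R[0][1] = 0.8660

0.866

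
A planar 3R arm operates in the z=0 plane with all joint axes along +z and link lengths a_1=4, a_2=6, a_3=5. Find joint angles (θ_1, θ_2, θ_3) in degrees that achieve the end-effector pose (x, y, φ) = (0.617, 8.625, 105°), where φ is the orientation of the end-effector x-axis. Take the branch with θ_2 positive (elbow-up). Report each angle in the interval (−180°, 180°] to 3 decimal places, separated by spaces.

-30.003 135.003 0.000

wrist centre = target − a_3·(cos φ, sin φ) = (1.9111, 3.7954)
cos θ_2 = (18.0571−4²−6²)/(2·4·6) = -0.7071; θ_2 = 135.0030° (elbow-up)
β = atan2(3.7954,1.9111) = 63.2732°; ψ = atan2(4.2424,-0.2429) = 93.2763°
θ_1 = β − ψ = -30.0031°
θ_3 = φ − θ_1 − θ_2 = 0.0002° (wrapped to (-180°,180°])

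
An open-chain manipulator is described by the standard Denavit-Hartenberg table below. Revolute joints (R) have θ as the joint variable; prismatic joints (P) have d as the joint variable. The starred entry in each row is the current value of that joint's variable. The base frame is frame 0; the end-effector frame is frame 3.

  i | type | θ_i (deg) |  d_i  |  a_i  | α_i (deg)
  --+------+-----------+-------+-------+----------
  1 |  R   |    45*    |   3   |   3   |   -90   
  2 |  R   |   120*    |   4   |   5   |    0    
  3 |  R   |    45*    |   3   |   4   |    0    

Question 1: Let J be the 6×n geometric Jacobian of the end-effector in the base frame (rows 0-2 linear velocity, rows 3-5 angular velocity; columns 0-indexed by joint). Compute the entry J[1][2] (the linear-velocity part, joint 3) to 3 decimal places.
axis z_2 = (-0.7071,0.7071,0.0000); lever o_n−o_2 = (-4.8534,-0.6107,-1.0353)
cross product → J_v[:, 2] = (-0.7321,-0.7321,3.8637)
J_ω[:, 2] = z_2
entry J[1][2] = -0.7321

-0.732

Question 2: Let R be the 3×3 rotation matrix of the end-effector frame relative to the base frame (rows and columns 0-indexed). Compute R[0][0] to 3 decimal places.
-0.683

End-effector x-axis (col 0 of R) = (-0.6830,-0.6830,-0.2588)
R[0][0] = -0.6830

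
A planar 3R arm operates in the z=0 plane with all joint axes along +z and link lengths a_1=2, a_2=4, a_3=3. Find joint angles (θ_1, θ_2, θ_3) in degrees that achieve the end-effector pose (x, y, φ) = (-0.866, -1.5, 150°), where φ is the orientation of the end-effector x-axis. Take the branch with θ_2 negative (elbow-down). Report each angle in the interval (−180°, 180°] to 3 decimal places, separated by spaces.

wrist centre = target − a_3·(cos φ, sin φ) = (1.7321, -3.0000)
cos θ_2 = (12.0001−2²−4²)/(2·2·4) = -0.5000; θ_2 = -119.9996° (elbow-down)
β = atan2(-3.0000,1.7321) = -59.9996°; ψ = atan2(-3.4641,0.0000) = -89.9996°
θ_1 = β − ψ = 30.0000°
θ_3 = φ − θ_1 − θ_2 = -120.0004° (wrapped to (-180°,180°])

30.000 -120.000 -120.000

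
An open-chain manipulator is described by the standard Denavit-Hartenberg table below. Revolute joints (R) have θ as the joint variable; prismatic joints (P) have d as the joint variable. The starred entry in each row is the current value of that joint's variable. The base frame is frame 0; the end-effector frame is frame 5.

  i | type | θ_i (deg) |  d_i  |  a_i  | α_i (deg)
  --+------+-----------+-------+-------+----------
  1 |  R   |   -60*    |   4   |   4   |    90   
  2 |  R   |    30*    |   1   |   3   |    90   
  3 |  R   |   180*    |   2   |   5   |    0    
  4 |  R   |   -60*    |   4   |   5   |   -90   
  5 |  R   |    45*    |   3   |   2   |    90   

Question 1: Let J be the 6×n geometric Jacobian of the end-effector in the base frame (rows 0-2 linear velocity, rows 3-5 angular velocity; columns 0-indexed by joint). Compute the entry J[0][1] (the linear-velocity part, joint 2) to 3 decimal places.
axis z_1 = (-0.8660,-0.5000,0.0000); lever o_n−o_1 = (-6.6109,1.3407,-7.8740)
cross product → J_v[:, 1] = (3.9370,-6.8191,-4.4666)
J_ω[:, 1] = z_1
entry J[0][1] = 3.9370

3.937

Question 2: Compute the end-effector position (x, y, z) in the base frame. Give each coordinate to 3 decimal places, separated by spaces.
after link 1: o_1 = (2.0000, -3.4641, 4.0000)
after link 2: o_2 = (2.4330, -6.2141, 5.5000)
after link 3: o_3 = (0.7679, -3.3301, 1.2679)
after link 4: o_4 = (-3.0646, -5.3522, -3.4462)
after link 5: o_5 = (-4.6109, -2.1234, -3.8740)

-4.611 -2.123 -3.874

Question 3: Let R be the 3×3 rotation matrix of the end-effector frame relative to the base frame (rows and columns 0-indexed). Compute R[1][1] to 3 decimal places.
End-effector y-axis (col 1 of R) = (0.0580,0.8995,-0.4330)
R[1][1] = 0.8995

0.900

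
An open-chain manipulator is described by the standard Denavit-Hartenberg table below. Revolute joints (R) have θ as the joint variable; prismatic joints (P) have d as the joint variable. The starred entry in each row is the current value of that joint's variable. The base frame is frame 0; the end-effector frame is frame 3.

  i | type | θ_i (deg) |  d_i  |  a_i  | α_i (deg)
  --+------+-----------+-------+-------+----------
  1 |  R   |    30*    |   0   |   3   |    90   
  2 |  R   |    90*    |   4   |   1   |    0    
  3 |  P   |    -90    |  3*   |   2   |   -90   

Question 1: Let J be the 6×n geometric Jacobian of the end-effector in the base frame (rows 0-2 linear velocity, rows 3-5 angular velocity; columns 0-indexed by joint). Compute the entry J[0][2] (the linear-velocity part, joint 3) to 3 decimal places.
prismatic axis z_2 = (0.5000,-0.8660,0.0000)
J_v[:, 2] = z_2; J_ω[:, 2] = (0,0,0)
entry J[0][2] = 0.5000

0.500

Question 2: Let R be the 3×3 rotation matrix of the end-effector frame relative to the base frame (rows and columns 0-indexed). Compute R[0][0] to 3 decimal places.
0.866

End-effector x-axis (col 0 of R) = (0.8660,0.5000,0.0000)
R[0][0] = 0.8660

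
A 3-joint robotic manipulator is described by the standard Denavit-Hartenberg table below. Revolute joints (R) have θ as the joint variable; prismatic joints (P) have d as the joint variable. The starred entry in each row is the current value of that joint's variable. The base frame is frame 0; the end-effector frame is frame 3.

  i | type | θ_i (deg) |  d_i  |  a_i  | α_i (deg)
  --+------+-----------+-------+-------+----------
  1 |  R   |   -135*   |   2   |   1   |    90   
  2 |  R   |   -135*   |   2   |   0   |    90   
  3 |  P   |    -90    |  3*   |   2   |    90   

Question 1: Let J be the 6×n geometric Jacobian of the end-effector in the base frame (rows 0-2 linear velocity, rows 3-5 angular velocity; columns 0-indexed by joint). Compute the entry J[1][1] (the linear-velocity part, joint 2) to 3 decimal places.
axis z_1 = (-0.7071,0.7071,0.0000); lever o_n−o_1 = (1.5000,1.5000,2.1213)
cross product → J_v[:, 1] = (1.5000,1.5000,-2.1213)
J_ω[:, 1] = z_1
entry J[1][1] = 1.5000

1.500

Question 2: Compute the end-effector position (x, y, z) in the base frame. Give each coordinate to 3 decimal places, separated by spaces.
0.793 0.793 4.121

after link 1: o_1 = (-0.7071, -0.7071, 2.0000)
after link 2: o_2 = (-2.1213, 0.7071, 2.0000)
after link 3: o_3 = (0.7929, 0.7929, 4.1213)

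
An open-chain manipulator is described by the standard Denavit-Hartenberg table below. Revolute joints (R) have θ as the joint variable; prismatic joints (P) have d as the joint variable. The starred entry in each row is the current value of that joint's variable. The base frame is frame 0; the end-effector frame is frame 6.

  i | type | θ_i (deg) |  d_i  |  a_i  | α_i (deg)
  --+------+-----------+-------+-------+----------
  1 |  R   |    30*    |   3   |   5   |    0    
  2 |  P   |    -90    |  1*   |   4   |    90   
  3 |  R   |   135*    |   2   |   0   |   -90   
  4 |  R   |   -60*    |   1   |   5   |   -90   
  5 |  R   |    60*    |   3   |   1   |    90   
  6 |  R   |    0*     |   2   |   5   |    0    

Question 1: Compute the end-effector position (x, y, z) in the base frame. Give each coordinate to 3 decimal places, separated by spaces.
after link 1: o_1 = (4.3301, 2.5000, 3.0000)
after link 2: o_2 = (6.3301, -0.9641, 4.0000)
after link 3: o_3 = (4.5981, -1.9641, 4.0000)
after link 4: o_4 = (-0.3894, -1.9859, 5.0607)
after link 5: o_5 = (-0.1661, -0.2386, 7.6869)
after link 6: o_6 = (-2.9109, -2.8146, 11.5379)

-2.911 -2.815 11.538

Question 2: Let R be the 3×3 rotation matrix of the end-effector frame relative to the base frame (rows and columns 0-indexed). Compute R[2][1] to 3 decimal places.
End-effector y-axis (col 1 of R) = (0.1268,0.7803,0.6124)
R[2][1] = 0.6124

0.612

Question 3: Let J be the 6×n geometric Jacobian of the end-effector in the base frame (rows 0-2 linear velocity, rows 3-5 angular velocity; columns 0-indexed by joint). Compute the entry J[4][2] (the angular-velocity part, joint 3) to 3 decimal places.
axis z_2 = (-0.8660,-0.5000,0.0000); lever o_n−o_2 = (-9.2410,-1.8505,7.5379)
cross product → J_v[:, 2] = (-3.7690,6.5280,-3.0179)
J_ω[:, 2] = z_2
entry J[4][2] = -0.5000

-0.500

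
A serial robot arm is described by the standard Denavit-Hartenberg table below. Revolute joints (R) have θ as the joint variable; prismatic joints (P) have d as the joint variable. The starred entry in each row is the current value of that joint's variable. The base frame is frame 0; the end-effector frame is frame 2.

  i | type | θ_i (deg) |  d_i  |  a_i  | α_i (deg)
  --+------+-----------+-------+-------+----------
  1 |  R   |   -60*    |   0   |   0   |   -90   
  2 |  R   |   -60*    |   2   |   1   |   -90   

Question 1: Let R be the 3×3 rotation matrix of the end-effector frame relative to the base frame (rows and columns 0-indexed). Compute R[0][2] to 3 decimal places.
0.433

End-effector z-axis (col 2 of R) = (0.4330,-0.7500,-0.5000)
R[0][2] = 0.4330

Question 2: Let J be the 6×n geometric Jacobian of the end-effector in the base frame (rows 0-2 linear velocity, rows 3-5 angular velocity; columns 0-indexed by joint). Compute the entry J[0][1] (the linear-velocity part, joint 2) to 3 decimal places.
0.433

axis z_1 = (0.8660,0.5000,0.0000); lever o_n−o_1 = (1.9821,0.5670,0.8660)
cross product → J_v[:, 1] = (0.4330,-0.7500,-0.5000)
J_ω[:, 1] = z_1
entry J[0][1] = 0.4330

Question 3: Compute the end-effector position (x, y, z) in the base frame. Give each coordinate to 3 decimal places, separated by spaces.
after link 1: o_1 = (0.0000, 0.0000, 0.0000)
after link 2: o_2 = (1.9821, 0.5670, 0.8660)

1.982 0.567 0.866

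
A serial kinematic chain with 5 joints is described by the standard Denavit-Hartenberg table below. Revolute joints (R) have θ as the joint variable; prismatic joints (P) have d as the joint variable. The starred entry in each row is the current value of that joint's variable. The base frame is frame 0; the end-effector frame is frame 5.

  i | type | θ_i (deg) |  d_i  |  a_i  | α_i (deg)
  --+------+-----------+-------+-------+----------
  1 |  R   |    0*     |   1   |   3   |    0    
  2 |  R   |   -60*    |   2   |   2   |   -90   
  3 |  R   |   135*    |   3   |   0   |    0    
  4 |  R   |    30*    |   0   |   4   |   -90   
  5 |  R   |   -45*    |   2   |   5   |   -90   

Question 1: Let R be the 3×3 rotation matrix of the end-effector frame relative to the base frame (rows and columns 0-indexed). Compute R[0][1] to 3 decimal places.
0.129

End-effector y-axis (col 1 of R) = (0.1294,-0.2241,-0.9659)
R[0][1] = 0.1294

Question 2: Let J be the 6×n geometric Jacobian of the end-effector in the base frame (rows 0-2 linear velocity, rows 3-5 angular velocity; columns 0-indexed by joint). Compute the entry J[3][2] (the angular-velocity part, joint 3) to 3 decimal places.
0.866

axis z_2 = (0.8660,0.5000,0.0000); lever o_n−o_2 = (1.7617,10.0197,-0.0185)
cross product → J_v[:, 2] = (-0.0092,0.0160,7.7964)
J_ω[:, 2] = z_2
entry J[3][2] = 0.8660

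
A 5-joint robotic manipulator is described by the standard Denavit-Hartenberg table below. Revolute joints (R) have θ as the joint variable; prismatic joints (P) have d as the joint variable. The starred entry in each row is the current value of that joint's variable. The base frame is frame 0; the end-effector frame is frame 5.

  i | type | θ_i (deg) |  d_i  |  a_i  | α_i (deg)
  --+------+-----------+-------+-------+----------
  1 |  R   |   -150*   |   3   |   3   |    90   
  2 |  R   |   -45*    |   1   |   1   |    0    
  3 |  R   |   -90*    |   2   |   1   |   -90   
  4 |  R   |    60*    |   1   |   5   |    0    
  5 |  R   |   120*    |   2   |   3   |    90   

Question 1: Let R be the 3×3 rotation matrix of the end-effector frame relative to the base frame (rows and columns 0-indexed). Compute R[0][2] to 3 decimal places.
0.500

End-effector z-axis (col 2 of R) = (0.5000,-0.8660,-0.0000)
R[0][2] = 0.5000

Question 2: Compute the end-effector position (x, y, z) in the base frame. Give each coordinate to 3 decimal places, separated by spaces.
-4.076 -3.889 -0.182

after link 1: o_1 = (-2.5981, -1.5000, 3.0000)
after link 2: o_2 = (-3.7104, -0.9875, 2.2929)
after link 3: o_3 = (-4.0981, 1.0981, 1.5858)
after link 4: o_4 = (-1.0145, -2.1216, -0.8891)
after link 5: o_5 = (-4.0763, -3.8894, -0.1820)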